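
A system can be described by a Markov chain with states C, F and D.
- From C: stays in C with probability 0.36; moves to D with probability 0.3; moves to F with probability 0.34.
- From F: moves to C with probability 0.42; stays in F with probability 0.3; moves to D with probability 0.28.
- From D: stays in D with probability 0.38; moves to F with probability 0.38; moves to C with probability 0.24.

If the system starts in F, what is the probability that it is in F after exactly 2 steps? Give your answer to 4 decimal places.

Sum over the intermediate state after 1 step:
P = P(F→C)·P(C→F) + P(F→F)·P(F→F) + P(F→D)·P(D→F)
  = 0.42×0.34 + 0.3×0.3 + 0.28×0.38
  = 0.1428 + 0.0900 + 0.1064 = 0.3392

0.3392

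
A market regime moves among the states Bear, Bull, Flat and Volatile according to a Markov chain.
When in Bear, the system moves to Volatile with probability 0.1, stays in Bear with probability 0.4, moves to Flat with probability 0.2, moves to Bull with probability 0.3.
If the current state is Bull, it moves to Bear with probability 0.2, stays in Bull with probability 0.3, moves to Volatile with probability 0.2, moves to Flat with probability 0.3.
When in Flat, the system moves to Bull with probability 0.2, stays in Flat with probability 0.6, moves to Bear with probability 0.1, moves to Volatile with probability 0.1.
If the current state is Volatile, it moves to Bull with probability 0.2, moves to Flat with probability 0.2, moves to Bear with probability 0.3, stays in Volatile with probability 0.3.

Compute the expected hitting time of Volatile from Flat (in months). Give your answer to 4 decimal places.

Let t(s) be the expected number of months to first reach Volatile from state s, with t(Volatile) = 0. Conditioning on the first month:
t(Bear) = 1 + 0.4·t(Bear) + 0.3·t(Bull) + 0.2·t(Flat)
t(Bull) = 1 + 0.2·t(Bear) + 0.3·t(Bull) + 0.3·t(Flat)
t(Flat) = 1 + 0.1·t(Bear) + 0.2·t(Bull) + 0.6·t(Flat)
Solving: t(Bear) = 7.9221, t(Bull) = 7.1429, t(Flat) = 8.0519.
Expected months from Flat to Volatile: 8.0519.

8.0519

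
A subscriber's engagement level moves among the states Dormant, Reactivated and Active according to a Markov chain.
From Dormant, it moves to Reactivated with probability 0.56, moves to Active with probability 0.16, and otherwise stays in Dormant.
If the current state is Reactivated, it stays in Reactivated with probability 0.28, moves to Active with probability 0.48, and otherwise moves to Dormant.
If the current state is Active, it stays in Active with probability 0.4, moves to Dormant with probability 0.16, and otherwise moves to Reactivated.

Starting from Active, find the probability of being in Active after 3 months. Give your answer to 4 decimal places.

0.3796

Propagate the distribution vector 3 months from Active.
After 0 months: (0.0000, 0.0000, 1.0000)
After 1 month: (0.1600, 0.4400, 0.4000)
After 2 months: (0.2144, 0.3888, 0.3968)
After 3 months: (0.2168, 0.4035, 0.3796)
P(in Active after 3 months) = 0.3796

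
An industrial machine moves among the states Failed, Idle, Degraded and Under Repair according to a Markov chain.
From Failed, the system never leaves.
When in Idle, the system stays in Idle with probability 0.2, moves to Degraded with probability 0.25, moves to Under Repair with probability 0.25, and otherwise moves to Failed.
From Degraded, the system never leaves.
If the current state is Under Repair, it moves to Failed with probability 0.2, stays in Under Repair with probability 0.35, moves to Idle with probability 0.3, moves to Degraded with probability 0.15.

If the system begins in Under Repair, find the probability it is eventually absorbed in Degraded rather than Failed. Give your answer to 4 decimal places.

0.4382

Let h(s) be the probability of absorption at Degraded starting from transient state s. Then h(Degraded) = 1 and h(Failed) = 0. By first-step analysis:
h(Idle) = 0.3·0 + 0.2·h(Idle) + 0.25·1 + 0.25·h(Under Repair)
h(Under Repair) = 0.2·0 + 0.3·h(Idle) + 0.15·1 + 0.35·h(Under Repair)
Solving: h(Idle) = 0.4494, h(Under Repair) = 0.4382.
Starting from Under Repair, the probability is 0.4382.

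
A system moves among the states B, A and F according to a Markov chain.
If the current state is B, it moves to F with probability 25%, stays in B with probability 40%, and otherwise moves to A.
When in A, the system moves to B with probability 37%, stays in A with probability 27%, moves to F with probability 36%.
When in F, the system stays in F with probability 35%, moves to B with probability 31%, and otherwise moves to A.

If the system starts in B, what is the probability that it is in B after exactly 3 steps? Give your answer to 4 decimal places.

Propagate the distribution vector 3 steps from B.
After 0 steps: (1.0000, 0.0000, 0.0000)
After 1 step: (0.4000, 0.3500, 0.2500)
After 2 steps: (0.3670, 0.3195, 0.3135)
After 3 steps: (0.3622, 0.3213, 0.3165)
P(in B after 3 steps) = 0.3622

0.3622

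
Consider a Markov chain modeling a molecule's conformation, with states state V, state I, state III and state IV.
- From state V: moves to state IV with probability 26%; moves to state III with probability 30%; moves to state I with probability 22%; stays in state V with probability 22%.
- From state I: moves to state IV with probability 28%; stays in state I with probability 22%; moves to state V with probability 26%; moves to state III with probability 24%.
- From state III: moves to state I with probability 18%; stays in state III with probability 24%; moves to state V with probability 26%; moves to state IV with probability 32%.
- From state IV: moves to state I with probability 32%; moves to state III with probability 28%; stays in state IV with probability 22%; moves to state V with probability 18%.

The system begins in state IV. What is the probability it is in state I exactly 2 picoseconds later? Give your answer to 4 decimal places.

Propagate the distribution vector 2 picoseconds from state IV.
After 0 picoseconds: (0.0000, 0.0000, 0.0000, 1.0000)
After 1 picosecond: (0.1800, 0.3200, 0.2800, 0.2200)
After 2 picoseconds: (0.2352, 0.2308, 0.2596, 0.2744)
P(in state I after 2 picoseconds) = 0.2308

0.2308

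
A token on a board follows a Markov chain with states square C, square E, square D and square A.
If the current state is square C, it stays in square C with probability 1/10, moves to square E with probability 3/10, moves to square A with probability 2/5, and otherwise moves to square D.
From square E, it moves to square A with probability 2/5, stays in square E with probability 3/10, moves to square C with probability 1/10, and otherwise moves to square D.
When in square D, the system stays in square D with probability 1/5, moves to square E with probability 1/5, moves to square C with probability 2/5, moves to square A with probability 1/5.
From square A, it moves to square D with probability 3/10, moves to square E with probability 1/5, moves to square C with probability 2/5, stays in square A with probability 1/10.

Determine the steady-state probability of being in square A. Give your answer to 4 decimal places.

Let the stationary distribution be π with π = πP and π_1 + π_2 + π_3 + π_4 = 1.
π_1 = 0.1·π_1 + 0.1·π_2 + 0.4·π_3 + 0.4·π_4
π_2 = 0.3·π_1 + 0.3·π_2 + 0.2·π_3 + 0.2·π_4
π_3 = 0.2·π_1 + 0.2·π_2 + 0.2·π_3 + 0.3·π_4
Solving with the normalization constraint gives π = (0.2500, 0.2500, 0.2273, 0.2727).
So the stationary probability of square A is 0.2727.

0.2727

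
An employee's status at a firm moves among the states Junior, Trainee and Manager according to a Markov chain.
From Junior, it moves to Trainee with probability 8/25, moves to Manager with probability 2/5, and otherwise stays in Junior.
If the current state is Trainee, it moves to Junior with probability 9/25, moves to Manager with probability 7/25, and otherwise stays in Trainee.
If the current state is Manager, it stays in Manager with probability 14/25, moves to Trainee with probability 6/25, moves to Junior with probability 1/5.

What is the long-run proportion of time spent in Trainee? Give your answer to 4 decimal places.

Let the stationary distribution be π with π = πP and π_1 + π_2 + π_3 = 1.
π_1 = 0.28·π_1 + 0.36·π_2 + 0.2·π_3
π_2 = 0.32·π_1 + 0.36·π_2 + 0.24·π_3
Solving with the normalization constraint gives π = (0.2691, 0.2972, 0.4337).
So the stationary probability of Trainee is 0.2972.

0.2972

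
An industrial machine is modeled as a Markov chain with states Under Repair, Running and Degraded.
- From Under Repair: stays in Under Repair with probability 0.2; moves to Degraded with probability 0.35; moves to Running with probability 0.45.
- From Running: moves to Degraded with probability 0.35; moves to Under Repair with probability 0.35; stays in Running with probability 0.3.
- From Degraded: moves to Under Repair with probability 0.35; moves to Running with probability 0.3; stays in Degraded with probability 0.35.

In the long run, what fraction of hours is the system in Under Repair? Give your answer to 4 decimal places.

0.3043

Let the stationary distribution be π with π = πP and π_1 + π_2 + π_3 = 1.
π_1 = 0.2·π_1 + 0.35·π_2 + 0.35·π_3
π_2 = 0.45·π_1 + 0.3·π_2 + 0.3·π_3
Solving with the normalization constraint gives π = (0.3043, 0.3457, 0.3500).
So the stationary probability of Under Repair is 0.3043.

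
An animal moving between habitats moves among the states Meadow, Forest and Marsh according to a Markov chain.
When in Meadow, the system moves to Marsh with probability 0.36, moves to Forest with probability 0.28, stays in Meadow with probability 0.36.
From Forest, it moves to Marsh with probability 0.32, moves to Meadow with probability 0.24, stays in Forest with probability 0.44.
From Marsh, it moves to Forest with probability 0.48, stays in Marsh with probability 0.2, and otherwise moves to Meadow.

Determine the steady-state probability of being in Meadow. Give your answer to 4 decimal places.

0.2997

Let the stationary distribution be π with π = πP and π_1 + π_2 + π_3 = 1.
π_1 = 0.36·π_1 + 0.24·π_2 + 0.32·π_3
π_2 = 0.28·π_1 + 0.44·π_2 + 0.48·π_3
Solving with the normalization constraint gives π = (0.2997, 0.4039, 0.2964).
So the stationary probability of Meadow is 0.2997.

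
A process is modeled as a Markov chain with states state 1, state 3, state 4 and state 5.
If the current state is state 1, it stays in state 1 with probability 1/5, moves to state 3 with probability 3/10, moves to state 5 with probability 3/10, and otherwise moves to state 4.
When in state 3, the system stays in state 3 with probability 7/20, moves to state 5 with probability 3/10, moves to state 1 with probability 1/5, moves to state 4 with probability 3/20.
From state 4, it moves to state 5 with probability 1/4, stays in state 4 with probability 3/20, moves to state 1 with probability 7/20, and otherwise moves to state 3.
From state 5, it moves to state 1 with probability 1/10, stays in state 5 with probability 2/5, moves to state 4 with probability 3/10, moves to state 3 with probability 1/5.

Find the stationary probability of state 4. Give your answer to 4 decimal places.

0.2082

Let the stationary distribution be π with π = πP and π_1 + π_2 + π_3 + π_4 = 1.
π_1 = 0.2·π_1 + 0.2·π_2 + 0.35·π_3 + 0.1·π_4
π_2 = 0.3·π_1 + 0.35·π_2 + 0.25·π_3 + 0.2·π_4
π_3 = 0.2·π_1 + 0.15·π_2 + 0.15·π_3 + 0.3·π_4
Solving with the normalization constraint gives π = (0.1991, 0.2710, 0.2082, 0.3218).
So the stationary probability of state 4 is 0.2082.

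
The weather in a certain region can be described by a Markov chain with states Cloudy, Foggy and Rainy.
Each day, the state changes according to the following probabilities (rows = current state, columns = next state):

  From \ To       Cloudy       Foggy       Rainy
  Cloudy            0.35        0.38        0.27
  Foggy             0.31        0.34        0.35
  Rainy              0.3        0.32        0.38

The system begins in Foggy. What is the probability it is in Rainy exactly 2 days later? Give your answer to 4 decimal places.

Sum over the intermediate state after 1 day:
P = P(Foggy→Cloudy)·P(Cloudy→Rainy) + P(Foggy→Foggy)·P(Foggy→Rainy) + P(Foggy→Rainy)·P(Rainy→Rainy)
  = 0.31×0.27 + 0.34×0.35 + 0.35×0.38
  = 0.0837 + 0.1190 + 0.1330 = 0.3357

0.3357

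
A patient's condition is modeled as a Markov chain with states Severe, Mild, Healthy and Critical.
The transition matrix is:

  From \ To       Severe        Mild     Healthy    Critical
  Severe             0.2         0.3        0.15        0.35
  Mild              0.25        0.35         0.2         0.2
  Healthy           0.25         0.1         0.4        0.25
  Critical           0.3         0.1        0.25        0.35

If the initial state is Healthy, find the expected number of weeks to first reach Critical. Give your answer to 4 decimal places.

Let t(s) be the expected number of weeks to first reach Critical from state s, with t(Critical) = 0. Conditioning on the first week:
t(Severe) = 1 + 0.2·t(Severe) + 0.3·t(Mild) + 0.15·t(Healthy)
t(Mild) = 1 + 0.25·t(Severe) + 0.35·t(Mild) + 0.2·t(Healthy)
t(Healthy) = 1 + 0.25·t(Severe) + 0.1·t(Mild) + 0.4·t(Healthy)
Solving: t(Severe) = 3.4756, t(Mild) = 4.0409, t(Healthy) = 3.7883.
Expected weeks from Healthy to Critical: 3.7883.

3.7883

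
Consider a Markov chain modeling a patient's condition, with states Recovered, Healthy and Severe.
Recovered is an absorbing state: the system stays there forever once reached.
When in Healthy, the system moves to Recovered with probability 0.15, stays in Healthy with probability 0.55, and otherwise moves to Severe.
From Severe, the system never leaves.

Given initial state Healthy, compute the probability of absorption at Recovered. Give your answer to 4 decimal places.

Let h(s) be the probability of absorption at Recovered starting from transient state s. Then h(Recovered) = 1 and h(Severe) = 0. By first-step analysis:
h(Healthy) = 0.15·1 + 0.55·h(Healthy) + 0.3·0
Solving: h(Healthy) = 0.3333.
Starting from Healthy, the probability is 0.3333.

0.3333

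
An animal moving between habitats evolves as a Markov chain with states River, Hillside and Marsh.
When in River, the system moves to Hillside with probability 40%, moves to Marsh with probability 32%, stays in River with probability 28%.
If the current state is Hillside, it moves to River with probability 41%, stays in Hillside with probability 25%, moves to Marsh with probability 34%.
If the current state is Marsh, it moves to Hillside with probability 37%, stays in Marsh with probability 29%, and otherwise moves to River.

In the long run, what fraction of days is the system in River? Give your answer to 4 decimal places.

0.3432

Let the stationary distribution be π with π = πP and π_1 + π_2 + π_3 = 1.
π_1 = 0.28·π_1 + 0.41·π_2 + 0.34·π_3
π_2 = 0.4·π_1 + 0.25·π_2 + 0.37·π_3
Solving with the normalization constraint gives π = (0.3432, 0.3395, 0.3173).
So the stationary probability of River is 0.3432.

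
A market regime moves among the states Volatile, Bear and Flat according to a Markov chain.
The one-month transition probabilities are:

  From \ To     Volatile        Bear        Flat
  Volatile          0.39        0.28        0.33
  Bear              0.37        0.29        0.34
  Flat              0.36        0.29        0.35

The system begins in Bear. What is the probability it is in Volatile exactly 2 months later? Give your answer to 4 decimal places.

0.3740

Sum over the intermediate state after 1 month:
P = P(Bear→Volatile)·P(Volatile→Volatile) + P(Bear→Bear)·P(Bear→Volatile) + P(Bear→Flat)·P(Flat→Volatile)
  = 0.37×0.39 + 0.29×0.37 + 0.34×0.36
  = 0.1443 + 0.1073 + 0.1224 = 0.3740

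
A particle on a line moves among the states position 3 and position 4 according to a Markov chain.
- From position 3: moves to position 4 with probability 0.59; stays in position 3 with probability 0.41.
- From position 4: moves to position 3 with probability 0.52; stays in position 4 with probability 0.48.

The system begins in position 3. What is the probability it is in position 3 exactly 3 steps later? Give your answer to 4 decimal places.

Propagate the distribution vector 3 steps from position 3.
After 0 steps: (1.0000, 0.0000)
After 1 step: (0.4100, 0.5900)
After 2 steps: (0.4749, 0.5251)
After 3 steps: (0.4678, 0.5322)
P(in position 3 after 3 steps) = 0.4678

0.4678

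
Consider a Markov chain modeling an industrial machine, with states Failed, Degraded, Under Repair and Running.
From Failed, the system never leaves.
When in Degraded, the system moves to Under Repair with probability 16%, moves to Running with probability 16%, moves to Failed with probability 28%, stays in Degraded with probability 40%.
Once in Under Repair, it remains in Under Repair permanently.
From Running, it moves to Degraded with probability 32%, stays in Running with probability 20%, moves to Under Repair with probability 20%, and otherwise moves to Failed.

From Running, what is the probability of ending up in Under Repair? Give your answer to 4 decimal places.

0.3993

Let h(s) be the probability of absorption at Under Repair starting from transient state s. Then h(Under Repair) = 1 and h(Failed) = 0. By first-step analysis:
h(Degraded) = 0.28·0 + 0.4·h(Degraded) + 0.16·1 + 0.16·h(Running)
h(Running) = 0.28·0 + 0.32·h(Degraded) + 0.2·1 + 0.2·h(Running)
Solving: h(Degraded) = 0.3731, h(Running) = 0.3993.
Starting from Running, the probability is 0.3993.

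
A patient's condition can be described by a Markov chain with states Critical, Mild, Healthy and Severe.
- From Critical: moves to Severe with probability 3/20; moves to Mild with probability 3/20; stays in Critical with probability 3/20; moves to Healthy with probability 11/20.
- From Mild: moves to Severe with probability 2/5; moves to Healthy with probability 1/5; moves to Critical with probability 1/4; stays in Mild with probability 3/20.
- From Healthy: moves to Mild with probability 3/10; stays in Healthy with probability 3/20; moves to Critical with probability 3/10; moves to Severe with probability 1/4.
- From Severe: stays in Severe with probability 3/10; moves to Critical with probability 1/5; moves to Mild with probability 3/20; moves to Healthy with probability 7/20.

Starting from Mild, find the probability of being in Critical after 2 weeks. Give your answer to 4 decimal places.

Propagate the distribution vector 2 weeks from Mild.
After 0 weeks: (0.0000, 1.0000, 0.0000, 0.0000)
After 1 week: (0.2500, 0.1500, 0.2000, 0.4000)
After 2 weeks: (0.2150, 0.1800, 0.3375, 0.2675)
P(in Critical after 2 weeks) = 0.2150

0.2150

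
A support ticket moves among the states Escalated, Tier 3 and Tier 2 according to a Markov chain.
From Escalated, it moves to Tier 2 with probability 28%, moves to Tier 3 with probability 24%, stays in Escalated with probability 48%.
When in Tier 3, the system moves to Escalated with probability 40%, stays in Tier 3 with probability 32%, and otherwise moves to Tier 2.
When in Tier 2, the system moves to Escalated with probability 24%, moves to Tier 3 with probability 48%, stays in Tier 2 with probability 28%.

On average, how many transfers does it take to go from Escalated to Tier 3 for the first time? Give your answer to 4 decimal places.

Let t(s) be the expected number of transfers to first reach Tier 3 from state s, with t(Tier 3) = 0. Conditioning on the first transfer:
t(Escalated) = 1 + 0.48·t(Escalated) + 0.28·t(Tier 2)
t(Tier 2) = 1 + 0.24·t(Escalated) + 0.28·t(Tier 2)
Solving: t(Escalated) = 3.2552, t(Tier 2) = 2.4740.
Expected transfers from Escalated to Tier 3: 3.2552.

3.2552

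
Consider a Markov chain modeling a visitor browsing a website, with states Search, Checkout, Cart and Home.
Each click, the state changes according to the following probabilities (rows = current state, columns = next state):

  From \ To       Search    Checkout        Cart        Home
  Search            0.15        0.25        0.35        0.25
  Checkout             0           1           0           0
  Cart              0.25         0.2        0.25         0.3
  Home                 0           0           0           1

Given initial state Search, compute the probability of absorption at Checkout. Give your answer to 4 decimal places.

0.4682

Let h(s) be the probability of absorption at Checkout starting from transient state s. Then h(Checkout) = 1 and h(Home) = 0. By first-step analysis:
h(Search) = 0.15·h(Search) + 0.25·1 + 0.35·h(Cart) + 0.25·0
h(Cart) = 0.25·h(Search) + 0.2·1 + 0.25·h(Cart) + 0.3·0
Solving: h(Search) = 0.4682, h(Cart) = 0.4227.
Starting from Search, the probability is 0.4682.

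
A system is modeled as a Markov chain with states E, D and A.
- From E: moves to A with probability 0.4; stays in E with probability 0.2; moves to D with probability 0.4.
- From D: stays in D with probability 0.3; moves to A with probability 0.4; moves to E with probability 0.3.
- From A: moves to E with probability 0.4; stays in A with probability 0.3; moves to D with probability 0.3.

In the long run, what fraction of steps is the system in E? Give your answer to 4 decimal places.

Let the stationary distribution be π with π = πP and π_1 + π_2 + π_3 = 1.
π_1 = 0.2·π_1 + 0.3·π_2 + 0.4·π_3
π_2 = 0.4·π_1 + 0.3·π_2 + 0.3·π_3
Solving with the normalization constraint gives π = (0.3058, 0.3306, 0.3636).
So the stationary probability of E is 0.3058.

0.3058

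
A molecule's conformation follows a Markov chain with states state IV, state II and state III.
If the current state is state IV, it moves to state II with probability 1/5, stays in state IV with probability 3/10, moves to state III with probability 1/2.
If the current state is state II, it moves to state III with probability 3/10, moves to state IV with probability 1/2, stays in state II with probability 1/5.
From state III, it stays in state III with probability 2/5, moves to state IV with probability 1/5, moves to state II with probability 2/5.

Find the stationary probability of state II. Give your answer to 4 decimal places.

0.2807

Let the stationary distribution be π with π = πP and π_1 + π_2 + π_3 = 1.
π_1 = 0.3·π_1 + 0.5·π_2 + 0.2·π_3
π_2 = 0.2·π_1 + 0.2·π_2 + 0.4·π_3
Solving with the normalization constraint gives π = (0.3158, 0.2807, 0.4035).
So the stationary probability of state II is 0.2807.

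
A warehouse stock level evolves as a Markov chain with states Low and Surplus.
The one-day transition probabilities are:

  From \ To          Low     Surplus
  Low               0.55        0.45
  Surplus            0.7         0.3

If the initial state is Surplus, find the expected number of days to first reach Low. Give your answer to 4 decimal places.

1.4286

Let t(s) be the expected number of days to first reach Low from state s, with t(Low) = 0. Conditioning on the first day:
t(Surplus) = 1 + 0.3·t(Surplus)
Solving: t(Surplus) = 1.4286.
Expected days from Surplus to Low: 1.4286.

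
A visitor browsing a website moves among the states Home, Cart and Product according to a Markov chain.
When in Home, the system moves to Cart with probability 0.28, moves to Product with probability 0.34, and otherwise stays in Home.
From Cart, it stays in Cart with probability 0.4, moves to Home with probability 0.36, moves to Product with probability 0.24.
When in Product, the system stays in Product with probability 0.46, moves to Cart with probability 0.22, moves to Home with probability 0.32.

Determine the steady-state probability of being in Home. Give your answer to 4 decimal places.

Let the stationary distribution be π with π = πP and π_1 + π_2 + π_3 = 1.
π_1 = 0.38·π_1 + 0.36·π_2 + 0.32·π_3
π_2 = 0.28·π_1 + 0.4·π_2 + 0.22·π_3
Solving with the normalization constraint gives π = (0.3529, 0.2941, 0.3529).
So the stationary probability of Home is 0.3529.

0.3529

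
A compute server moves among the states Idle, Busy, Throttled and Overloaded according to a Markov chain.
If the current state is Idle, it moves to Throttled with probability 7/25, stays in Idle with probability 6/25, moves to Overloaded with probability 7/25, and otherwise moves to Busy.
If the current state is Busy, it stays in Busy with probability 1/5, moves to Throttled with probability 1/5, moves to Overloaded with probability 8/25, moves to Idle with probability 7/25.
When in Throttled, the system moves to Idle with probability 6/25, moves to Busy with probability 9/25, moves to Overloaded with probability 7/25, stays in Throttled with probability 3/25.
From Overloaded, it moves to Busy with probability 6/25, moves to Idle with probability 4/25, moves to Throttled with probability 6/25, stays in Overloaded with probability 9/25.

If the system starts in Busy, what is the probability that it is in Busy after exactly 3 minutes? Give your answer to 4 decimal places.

0.2476

Propagate the distribution vector 3 minutes from Busy.
After 0 minutes: (0.0000, 1.0000, 0.0000, 0.0000)
After 1 minute: (0.2800, 0.2000, 0.2000, 0.3200)
After 2 minutes: (0.2224, 0.2448, 0.2192, 0.3136)
After 3 minutes: (0.2247, 0.2476, 0.2128, 0.3149)
P(in Busy after 3 minutes) = 0.2476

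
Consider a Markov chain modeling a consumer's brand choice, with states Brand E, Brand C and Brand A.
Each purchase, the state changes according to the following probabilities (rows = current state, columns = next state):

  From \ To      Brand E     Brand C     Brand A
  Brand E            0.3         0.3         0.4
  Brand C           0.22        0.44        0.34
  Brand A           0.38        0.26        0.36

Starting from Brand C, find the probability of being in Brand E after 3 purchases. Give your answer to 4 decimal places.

0.3010

Propagate the distribution vector 3 purchases from Brand C.
After 0 purchases: (0.0000, 1.0000, 0.0000)
After 1 purchase: (0.2200, 0.4400, 0.3400)
After 2 purchases: (0.2920, 0.3480, 0.3600)
After 3 purchases: (0.3010, 0.3343, 0.3647)
P(in Brand E after 3 purchases) = 0.3010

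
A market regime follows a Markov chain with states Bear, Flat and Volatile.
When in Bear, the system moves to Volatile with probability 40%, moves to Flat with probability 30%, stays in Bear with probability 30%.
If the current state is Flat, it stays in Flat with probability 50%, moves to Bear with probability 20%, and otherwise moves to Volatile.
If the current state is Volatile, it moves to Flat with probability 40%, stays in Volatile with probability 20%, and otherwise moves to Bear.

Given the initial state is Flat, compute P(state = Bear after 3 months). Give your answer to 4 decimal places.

Propagate the distribution vector 3 months from Flat.
After 0 months: (0.0000, 1.0000, 0.0000)
After 1 month: (0.2000, 0.5000, 0.3000)
After 2 months: (0.2800, 0.4300, 0.2900)
After 3 months: (0.2860, 0.4150, 0.2990)
P(in Bear after 3 months) = 0.2860

0.2860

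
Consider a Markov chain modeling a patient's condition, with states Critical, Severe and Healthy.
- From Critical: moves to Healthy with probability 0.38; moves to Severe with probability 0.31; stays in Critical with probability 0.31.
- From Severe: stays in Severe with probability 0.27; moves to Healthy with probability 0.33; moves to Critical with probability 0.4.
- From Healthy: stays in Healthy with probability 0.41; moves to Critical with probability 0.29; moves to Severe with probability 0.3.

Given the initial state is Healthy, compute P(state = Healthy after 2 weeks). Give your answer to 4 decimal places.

Sum over the intermediate state after 1 week:
P = P(Healthy→Critical)·P(Critical→Healthy) + P(Healthy→Severe)·P(Severe→Healthy) + P(Healthy→Healthy)·P(Healthy→Healthy)
  = 0.29×0.38 + 0.3×0.33 + 0.41×0.41
  = 0.1102 + 0.0990 + 0.1681 = 0.3773

0.3773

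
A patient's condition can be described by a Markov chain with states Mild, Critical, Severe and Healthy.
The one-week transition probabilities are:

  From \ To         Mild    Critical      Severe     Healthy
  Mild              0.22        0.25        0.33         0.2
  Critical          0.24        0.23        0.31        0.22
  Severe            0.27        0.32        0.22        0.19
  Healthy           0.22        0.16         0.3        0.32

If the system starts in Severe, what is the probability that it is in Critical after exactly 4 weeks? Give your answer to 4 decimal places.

Propagate the distribution vector 4 weeks from Severe.
After 0 weeks: (0.0000, 0.0000, 1.0000, 0.0000)
After 1 week: (0.2700, 0.3200, 0.2200, 0.1900)
After 2 weeks: (0.2374, 0.2419, 0.2937, 0.2270)
After 3 weeks: (0.2395, 0.2453, 0.2860, 0.2291)
After 4 weeks: (0.2392, 0.2445, 0.2868, 0.2295)
P(in Critical after 4 weeks) = 0.2445

0.2445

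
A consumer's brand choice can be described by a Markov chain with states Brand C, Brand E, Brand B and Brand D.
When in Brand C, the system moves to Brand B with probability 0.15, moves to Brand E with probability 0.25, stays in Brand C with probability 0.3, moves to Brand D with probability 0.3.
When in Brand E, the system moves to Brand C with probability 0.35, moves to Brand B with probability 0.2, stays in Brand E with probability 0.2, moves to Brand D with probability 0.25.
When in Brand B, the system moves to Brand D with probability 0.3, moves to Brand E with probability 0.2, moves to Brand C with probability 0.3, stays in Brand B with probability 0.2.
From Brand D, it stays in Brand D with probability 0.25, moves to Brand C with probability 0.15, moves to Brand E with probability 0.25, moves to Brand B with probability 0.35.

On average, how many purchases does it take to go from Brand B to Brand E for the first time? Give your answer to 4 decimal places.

4.4025

Let t(s) be the expected number of purchases to first reach Brand E from state s, with t(Brand E) = 0. Conditioning on the first purchase:
t(Brand C) = 1 + 0.3·t(Brand C) + 0.15·t(Brand B) + 0.3·t(Brand D)
t(Brand B) = 1 + 0.3·t(Brand C) + 0.2·t(Brand B) + 0.3·t(Brand D)
t(Brand D) = 1 + 0.15·t(Brand C) + 0.35·t(Brand B) + 0.25·t(Brand D)
Solving: t(Brand C) = 4.1824, t(Brand B) = 4.4025, t(Brand D) = 4.2243.
Expected purchases from Brand B to Brand E: 4.4025.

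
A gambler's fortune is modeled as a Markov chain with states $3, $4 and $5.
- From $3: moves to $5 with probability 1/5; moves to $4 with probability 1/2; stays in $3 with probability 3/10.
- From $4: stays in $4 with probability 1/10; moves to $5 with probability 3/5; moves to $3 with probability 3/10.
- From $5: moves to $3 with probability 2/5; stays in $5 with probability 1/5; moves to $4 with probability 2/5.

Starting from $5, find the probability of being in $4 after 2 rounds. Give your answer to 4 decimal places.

0.3200

Sum over the intermediate state after 1 round:
P = P($5→$3)·P($3→$4) + P($5→$4)·P($4→$4) + P($5→$5)·P($5→$4)
  = 0.4×0.5 + 0.4×0.1 + 0.2×0.4
  = 0.2000 + 0.0400 + 0.0800 = 0.3200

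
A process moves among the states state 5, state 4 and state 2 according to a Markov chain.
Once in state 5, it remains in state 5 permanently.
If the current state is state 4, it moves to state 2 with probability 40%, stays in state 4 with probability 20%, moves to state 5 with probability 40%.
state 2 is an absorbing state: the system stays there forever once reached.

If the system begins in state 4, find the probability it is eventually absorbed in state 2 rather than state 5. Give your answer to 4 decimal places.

Let h(s) be the probability of absorption at state 2 starting from transient state s. Then h(state 2) = 1 and h(state 5) = 0. By first-step analysis:
h(state 4) = 0.4·0 + 0.2·h(state 4) + 0.4·1
Solving: h(state 4) = 0.5000.
Starting from state 4, the probability is 0.5000.

0.5000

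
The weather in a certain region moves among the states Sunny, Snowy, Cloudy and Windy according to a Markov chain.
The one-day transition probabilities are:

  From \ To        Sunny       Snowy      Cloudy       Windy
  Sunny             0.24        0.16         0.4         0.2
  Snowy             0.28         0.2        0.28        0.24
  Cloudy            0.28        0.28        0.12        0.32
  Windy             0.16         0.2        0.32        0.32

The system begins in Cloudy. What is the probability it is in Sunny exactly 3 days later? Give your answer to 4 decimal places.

Propagate the distribution vector 3 days from Cloudy.
After 0 days: (0.0000, 0.0000, 1.0000, 0.0000)
After 1 day: (0.2800, 0.2800, 0.1200, 0.3200)
After 2 days: (0.2304, 0.1984, 0.3072, 0.2640)
After 3 days: (0.2391, 0.2154, 0.2691, 0.2765)
P(in Sunny after 3 days) = 0.2391

0.2391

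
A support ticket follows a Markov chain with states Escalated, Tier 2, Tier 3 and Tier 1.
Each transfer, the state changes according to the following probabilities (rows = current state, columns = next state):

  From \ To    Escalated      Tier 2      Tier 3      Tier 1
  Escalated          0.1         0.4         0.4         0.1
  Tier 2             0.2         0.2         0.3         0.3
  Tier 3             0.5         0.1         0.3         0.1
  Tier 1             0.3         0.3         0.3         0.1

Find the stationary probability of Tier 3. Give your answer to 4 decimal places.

Let the stationary distribution be π with π = πP and π_1 + π_2 + π_3 + π_4 = 1.
π_1 = 0.1·π_1 + 0.2·π_2 + 0.5·π_3 + 0.3·π_4
π_2 = 0.4·π_1 + 0.2·π_2 + 0.1·π_3 + 0.3·π_4
π_3 = 0.4·π_1 + 0.3·π_2 + 0.3·π_3 + 0.3·π_4
Solving with the normalization constraint gives π = (0.2848, 0.2389, 0.3285, 0.1478).
So the stationary probability of Tier 3 is 0.3285.

0.3285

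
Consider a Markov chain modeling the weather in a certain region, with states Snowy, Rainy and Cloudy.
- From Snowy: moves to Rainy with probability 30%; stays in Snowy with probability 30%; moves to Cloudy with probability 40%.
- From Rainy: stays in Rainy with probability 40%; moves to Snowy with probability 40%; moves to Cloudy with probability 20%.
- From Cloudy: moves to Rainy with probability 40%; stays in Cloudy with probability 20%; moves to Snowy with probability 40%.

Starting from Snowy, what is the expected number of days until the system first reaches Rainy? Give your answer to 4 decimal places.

3.0000

Let t(s) be the expected number of days to first reach Rainy from state s, with t(Rainy) = 0. Conditioning on the first day:
t(Snowy) = 1 + 0.3·t(Snowy) + 0.4·t(Cloudy)
t(Cloudy) = 1 + 0.4·t(Snowy) + 0.2·t(Cloudy)
Solving: t(Snowy) = 3.0000, t(Cloudy) = 2.7500.
Expected days from Snowy to Rainy: 3.0000.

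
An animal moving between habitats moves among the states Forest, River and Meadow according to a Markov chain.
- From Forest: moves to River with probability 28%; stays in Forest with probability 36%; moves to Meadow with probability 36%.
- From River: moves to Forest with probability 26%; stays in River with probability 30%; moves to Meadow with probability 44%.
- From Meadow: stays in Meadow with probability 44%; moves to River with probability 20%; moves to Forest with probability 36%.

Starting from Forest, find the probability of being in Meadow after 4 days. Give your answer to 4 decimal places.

Propagate the distribution vector 4 days from Forest.
After 0 days: (1.0000, 0.0000, 0.0000)
After 1 day: (0.3600, 0.2800, 0.3600)
After 2 days: (0.3320, 0.2568, 0.4112)
After 3 days: (0.3343, 0.2522, 0.4134)
After 4 days: (0.3348, 0.2520, 0.4133)
P(in Meadow after 4 days) = 0.4133

0.4133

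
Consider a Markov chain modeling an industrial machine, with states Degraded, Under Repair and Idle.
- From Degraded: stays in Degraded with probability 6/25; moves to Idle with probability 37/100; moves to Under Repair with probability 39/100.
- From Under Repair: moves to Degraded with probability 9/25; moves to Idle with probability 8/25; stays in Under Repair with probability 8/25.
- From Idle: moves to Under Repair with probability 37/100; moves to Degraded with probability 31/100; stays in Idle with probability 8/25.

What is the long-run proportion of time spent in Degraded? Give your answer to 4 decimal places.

0.3065

Let the stationary distribution be π with π = πP and π_1 + π_2 + π_3 = 1.
π_1 = 0.24·π_1 + 0.36·π_2 + 0.31·π_3
π_2 = 0.39·π_1 + 0.32·π_2 + 0.37·π_3
Solving with the normalization constraint gives π = (0.3065, 0.3582, 0.3353).
So the stationary probability of Degraded is 0.3065.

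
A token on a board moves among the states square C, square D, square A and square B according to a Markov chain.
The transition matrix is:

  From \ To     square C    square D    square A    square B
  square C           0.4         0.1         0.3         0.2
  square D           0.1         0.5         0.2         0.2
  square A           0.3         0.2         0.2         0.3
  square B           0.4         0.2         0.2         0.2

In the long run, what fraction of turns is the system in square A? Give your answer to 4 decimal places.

Let the stationary distribution be π with π = πP and π_1 + π_2 + π_3 + π_4 = 1.
π_1 = 0.4·π_1 + 0.1·π_2 + 0.3·π_3 + 0.4·π_4
π_2 = 0.1·π_1 + 0.5·π_2 + 0.2·π_3 + 0.2·π_4
π_3 = 0.3·π_1 + 0.2·π_2 + 0.2·π_3 + 0.2·π_4
Solving with the normalization constraint gives π = (0.3043, 0.2422, 0.2304, 0.2230).
So the stationary probability of square A is 0.2304.

0.2304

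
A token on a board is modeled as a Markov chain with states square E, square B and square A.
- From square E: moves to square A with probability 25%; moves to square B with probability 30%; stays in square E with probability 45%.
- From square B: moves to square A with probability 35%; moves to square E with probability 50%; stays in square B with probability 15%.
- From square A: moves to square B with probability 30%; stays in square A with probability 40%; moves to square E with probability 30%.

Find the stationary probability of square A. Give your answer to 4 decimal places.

0.3248

Let the stationary distribution be π with π = πP and π_1 + π_2 + π_3 = 1.
π_1 = 0.45·π_1 + 0.5·π_2 + 0.3·π_3
π_2 = 0.3·π_1 + 0.15·π_2 + 0.3·π_3
Solving with the normalization constraint gives π = (0.4143, 0.2609, 0.3248).
So the stationary probability of square A is 0.3248.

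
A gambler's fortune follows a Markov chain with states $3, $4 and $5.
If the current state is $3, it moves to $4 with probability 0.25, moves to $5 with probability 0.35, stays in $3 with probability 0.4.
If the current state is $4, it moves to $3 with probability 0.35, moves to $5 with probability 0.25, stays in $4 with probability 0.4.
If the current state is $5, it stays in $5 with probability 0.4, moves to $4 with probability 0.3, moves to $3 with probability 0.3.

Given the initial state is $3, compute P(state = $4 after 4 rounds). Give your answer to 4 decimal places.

0.3138

Propagate the distribution vector 4 rounds from $3.
After 0 rounds: (1.0000, 0.0000, 0.0000)
After 1 round: (0.4000, 0.2500, 0.3500)
After 2 rounds: (0.3525, 0.3050, 0.3425)
After 3 rounds: (0.3505, 0.3129, 0.3366)
After 4 rounds: (0.3507, 0.3138, 0.3355)
P(in $4 after 4 rounds) = 0.3138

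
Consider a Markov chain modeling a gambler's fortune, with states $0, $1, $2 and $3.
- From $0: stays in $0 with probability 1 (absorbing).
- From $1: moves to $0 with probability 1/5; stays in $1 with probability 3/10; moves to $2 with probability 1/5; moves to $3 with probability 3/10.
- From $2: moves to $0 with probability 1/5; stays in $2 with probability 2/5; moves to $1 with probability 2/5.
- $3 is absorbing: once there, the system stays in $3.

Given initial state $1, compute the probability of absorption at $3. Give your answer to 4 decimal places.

Let h(s) be the probability of absorption at $3 starting from transient state s. Then h($3) = 1 and h($0) = 0. By first-step analysis:
h($1) = 0.2·0 + 0.3·h($1) + 0.2·h($2) + 0.3·1
h($2) = 0.2·0 + 0.4·h($1) + 0.4·h($2)
Solving: h($1) = 0.5294, h($2) = 0.3529.
Starting from $1, the probability is 0.5294.

0.5294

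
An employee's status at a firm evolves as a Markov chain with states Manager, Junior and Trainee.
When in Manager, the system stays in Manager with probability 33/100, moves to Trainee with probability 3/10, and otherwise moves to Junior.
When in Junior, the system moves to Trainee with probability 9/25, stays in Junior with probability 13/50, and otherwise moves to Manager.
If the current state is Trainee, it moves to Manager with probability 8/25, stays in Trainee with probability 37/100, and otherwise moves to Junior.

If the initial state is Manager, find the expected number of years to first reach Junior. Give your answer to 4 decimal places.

Let t(s) be the expected number of years to first reach Junior from state s, with t(Junior) = 0. Conditioning on the first year:
t(Manager) = 1 + 0.33·t(Manager) + 0.3·t(Trainee)
t(Trainee) = 1 + 0.32·t(Manager) + 0.37·t(Trainee)
Solving: t(Manager) = 2.8519, t(Trainee) = 3.0359.
Expected years from Manager to Junior: 2.8519.

2.8519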